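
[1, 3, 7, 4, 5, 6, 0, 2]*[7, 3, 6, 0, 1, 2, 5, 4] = [3, 0, 4, 1, 2, 5, 7, 6]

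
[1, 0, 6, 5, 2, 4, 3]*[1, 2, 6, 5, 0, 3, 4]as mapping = [0→2, 1→1, 2→4, 3→3, 4→6, 5→0, 6→5]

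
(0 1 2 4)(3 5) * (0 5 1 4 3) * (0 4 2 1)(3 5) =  (0 2 5 4 3)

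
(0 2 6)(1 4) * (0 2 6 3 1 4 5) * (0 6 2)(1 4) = (0 2 3 4 1 5 6)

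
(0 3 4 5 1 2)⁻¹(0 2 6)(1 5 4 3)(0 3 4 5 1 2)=(0 6 3)(1 5 4 2)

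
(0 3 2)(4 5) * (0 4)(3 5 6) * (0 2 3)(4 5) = (0 4 6)(2 5)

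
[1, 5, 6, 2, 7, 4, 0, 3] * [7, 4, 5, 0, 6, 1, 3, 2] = [4, 1, 3, 5, 2, 6, 7, 0]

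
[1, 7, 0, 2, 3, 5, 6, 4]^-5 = [1, 7, 0, 2, 3, 5, 6, 4]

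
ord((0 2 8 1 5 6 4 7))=8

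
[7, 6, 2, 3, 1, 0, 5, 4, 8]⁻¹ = [5, 4, 2, 3, 7, 6, 1, 0, 8]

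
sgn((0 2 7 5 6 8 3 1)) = -1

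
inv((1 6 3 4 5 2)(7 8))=(1 2 5 4 3 6)(7 8)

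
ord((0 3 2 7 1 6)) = 6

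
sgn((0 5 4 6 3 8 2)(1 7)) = -1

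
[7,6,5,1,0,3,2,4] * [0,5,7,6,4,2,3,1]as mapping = [0→1,1→3,2→2,3→5,4→0,5→6,6→7,7→4]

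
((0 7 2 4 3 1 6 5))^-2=(0 6 3 2)(1 4 7 5)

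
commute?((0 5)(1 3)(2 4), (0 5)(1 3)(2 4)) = yes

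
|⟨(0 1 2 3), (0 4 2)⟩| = 120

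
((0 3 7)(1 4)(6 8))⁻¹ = (0 7 3)(1 4)(6 8)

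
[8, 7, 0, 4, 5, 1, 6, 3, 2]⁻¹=[2, 5, 8, 7, 3, 4, 6, 1, 0]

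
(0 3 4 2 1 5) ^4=(0 1 4) (2 3 5) 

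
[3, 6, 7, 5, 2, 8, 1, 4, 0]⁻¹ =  [8, 6, 4, 0, 7, 3, 1, 2, 5]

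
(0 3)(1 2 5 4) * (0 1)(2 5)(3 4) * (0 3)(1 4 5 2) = (0 5)(1 2)(3 4)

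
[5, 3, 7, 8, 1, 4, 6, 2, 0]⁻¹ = [8, 4, 7, 1, 5, 0, 6, 2, 3]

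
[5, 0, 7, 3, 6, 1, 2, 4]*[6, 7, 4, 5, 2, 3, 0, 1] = [3, 6, 1, 5, 0, 7, 4, 2]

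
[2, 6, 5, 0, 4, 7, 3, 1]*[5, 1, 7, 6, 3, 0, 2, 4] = [7, 2, 0, 5, 3, 4, 6, 1]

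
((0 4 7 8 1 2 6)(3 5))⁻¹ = (0 6 2 1 8 7 4)(3 5)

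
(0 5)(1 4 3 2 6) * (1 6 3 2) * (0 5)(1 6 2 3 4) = (2 4 3 6)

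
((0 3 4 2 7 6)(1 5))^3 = (0 2)(1 5)(3 7)(4 6)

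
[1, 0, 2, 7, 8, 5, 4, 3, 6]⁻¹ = [1, 0, 2, 7, 6, 5, 8, 3, 4]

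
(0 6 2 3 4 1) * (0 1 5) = (0 6 2 3 4 5)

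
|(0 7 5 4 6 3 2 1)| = 8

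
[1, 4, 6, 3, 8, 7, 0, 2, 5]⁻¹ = [6, 0, 7, 3, 1, 8, 2, 5, 4]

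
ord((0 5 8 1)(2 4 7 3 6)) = 20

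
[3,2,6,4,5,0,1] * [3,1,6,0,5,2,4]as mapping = [0→0,1→6,2→4,3→5,4→2,5→3,6→1]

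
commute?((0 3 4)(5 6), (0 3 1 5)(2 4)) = no:(0 3 4)(5 6)*(0 3 1 5)(2 4) = (0 1 5 6)(2 4 3), (0 3 1 5)(2 4)*(0 3 4)(5 6) = (0 4 2)(1 6 5 3)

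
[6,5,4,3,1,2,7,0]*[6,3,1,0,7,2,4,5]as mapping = [0→4,1→2,2→7,3→0,4→3,5→1,6→5,7→6]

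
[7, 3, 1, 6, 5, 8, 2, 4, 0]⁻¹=[8, 2, 6, 1, 7, 4, 3, 0, 5]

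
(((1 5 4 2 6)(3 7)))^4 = (1 6 2 4 5)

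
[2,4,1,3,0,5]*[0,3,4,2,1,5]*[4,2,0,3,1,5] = [1,2,3,0,4,5]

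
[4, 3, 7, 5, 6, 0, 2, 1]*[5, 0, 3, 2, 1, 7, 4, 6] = [1, 2, 6, 7, 4, 5, 3, 0]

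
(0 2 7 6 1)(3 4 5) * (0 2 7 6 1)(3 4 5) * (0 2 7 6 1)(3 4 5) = (0 6 2 1 7)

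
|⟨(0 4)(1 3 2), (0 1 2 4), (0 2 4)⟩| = 120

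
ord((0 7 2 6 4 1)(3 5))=6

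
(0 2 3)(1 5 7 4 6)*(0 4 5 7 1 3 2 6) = (0 6 3 4)(1 7 5)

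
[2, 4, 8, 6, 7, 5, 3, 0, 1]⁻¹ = [7, 8, 0, 6, 1, 5, 3, 4, 2]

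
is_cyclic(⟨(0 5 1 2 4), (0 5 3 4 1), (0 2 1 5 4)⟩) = no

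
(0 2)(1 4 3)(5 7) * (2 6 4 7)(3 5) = (0 6 4 5 2)(1 7 3)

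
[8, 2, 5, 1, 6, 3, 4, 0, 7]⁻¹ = [7, 3, 1, 5, 6, 2, 4, 8, 0]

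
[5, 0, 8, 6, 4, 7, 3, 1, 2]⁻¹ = [1, 7, 8, 6, 4, 0, 3, 5, 2]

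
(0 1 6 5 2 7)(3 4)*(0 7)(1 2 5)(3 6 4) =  (0 2)(1 4 6)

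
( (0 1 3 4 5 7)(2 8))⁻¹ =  (0 7 5 4 3 1)(2 8)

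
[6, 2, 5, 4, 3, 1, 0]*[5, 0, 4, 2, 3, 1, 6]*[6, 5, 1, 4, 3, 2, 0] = [0, 3, 5, 4, 1, 6, 2]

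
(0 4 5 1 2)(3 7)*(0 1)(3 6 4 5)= (0 5)(1 2)(3 7 6 4)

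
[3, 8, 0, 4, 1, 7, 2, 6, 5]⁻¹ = [2, 4, 6, 0, 3, 8, 7, 5, 1]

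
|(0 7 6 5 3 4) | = 6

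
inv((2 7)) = (2 7)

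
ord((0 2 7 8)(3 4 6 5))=4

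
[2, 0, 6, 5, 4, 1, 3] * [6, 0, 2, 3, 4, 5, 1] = [2, 6, 1, 5, 4, 0, 3]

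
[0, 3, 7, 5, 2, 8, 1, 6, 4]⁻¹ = [0, 6, 4, 1, 8, 3, 7, 2, 5]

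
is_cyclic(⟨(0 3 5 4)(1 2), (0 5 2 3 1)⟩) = no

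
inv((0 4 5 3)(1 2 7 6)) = (0 3 5 4)(1 6 7 2)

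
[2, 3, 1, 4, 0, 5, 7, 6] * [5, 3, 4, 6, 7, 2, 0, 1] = [4, 6, 3, 7, 5, 2, 1, 0]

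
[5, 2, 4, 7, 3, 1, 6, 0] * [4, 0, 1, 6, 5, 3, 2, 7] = [3, 1, 5, 7, 6, 0, 2, 4]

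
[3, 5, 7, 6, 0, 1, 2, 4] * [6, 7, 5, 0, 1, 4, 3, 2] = [0, 4, 2, 3, 6, 7, 5, 1]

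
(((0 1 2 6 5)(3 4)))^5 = (3 4)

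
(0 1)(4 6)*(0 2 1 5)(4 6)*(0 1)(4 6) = (0 5 1 2)(4 6)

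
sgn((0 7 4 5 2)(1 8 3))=1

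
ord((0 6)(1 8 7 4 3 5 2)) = 14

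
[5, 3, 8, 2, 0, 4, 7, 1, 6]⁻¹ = [4, 7, 3, 1, 5, 0, 8, 6, 2]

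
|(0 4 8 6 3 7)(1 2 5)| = 6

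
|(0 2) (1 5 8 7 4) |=10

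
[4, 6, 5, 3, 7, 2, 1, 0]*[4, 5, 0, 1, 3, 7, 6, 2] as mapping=[0→3, 1→6, 2→7, 3→1, 4→2, 5→0, 6→5, 7→4] 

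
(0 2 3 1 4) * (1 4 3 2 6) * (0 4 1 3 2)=(0 6 3 1 2)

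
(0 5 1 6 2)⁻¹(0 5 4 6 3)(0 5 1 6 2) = (1 4 2 3 5)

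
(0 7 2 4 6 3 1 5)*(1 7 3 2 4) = (0 3 7 4 6 2 1 5)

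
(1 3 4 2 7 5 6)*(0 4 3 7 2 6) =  (0 4 6 1 7 5)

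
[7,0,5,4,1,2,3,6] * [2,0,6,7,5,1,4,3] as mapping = [0→3,1→2,2→1,3→5,4→0,5→6,6→7,7→4] 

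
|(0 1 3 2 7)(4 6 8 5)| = 20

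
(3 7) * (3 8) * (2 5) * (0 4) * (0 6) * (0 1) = (0 4 6 1)(2 5)(3 7 8)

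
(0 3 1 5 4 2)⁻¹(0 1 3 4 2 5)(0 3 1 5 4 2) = (0 4 3 5 1 2)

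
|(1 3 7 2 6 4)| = 6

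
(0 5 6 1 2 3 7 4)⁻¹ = (0 4 7 3 2 1 6 5)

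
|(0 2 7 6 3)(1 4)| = 10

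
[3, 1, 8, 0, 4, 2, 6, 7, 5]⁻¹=[3, 1, 5, 0, 4, 8, 6, 7, 2]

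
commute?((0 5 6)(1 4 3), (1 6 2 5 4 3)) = no:(0 5 6)(1 4 3) * (1 6 2 5 4 3) = (0 4 1 3 6)(2 5), (1 6 2 5 4 3) * (0 5 6)(1 4 3) = (0 5 3 4 1)(2 6)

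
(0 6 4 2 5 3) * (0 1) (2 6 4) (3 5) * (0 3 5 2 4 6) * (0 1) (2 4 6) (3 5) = (0 2 3) (1 5 4) 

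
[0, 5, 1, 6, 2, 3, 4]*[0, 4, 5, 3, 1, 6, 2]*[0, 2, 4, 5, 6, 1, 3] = [0, 3, 6, 4, 1, 5, 2]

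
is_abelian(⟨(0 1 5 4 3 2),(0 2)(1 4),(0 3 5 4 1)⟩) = no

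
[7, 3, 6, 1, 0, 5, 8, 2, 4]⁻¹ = [4, 3, 7, 1, 8, 5, 2, 0, 6]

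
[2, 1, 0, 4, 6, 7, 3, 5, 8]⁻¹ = [2, 1, 0, 6, 3, 7, 4, 5, 8]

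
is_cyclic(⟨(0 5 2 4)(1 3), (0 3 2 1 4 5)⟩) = no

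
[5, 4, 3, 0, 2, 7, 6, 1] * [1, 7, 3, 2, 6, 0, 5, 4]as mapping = [0→0, 1→6, 2→2, 3→1, 4→3, 5→4, 6→5, 7→7]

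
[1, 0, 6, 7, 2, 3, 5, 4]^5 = [1, 0, 4, 5, 7, 6, 2, 3]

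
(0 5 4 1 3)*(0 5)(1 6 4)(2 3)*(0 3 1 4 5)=(0 3)(1 2)(4 6 5)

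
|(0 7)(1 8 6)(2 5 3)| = 6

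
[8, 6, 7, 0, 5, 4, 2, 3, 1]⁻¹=[3, 8, 6, 7, 5, 4, 1, 2, 0]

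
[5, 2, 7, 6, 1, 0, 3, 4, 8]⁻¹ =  [5, 4, 1, 6, 7, 0, 3, 2, 8]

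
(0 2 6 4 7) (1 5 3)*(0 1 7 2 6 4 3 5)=(0 6 3 7 1) (2 4) 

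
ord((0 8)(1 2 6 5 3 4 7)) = 14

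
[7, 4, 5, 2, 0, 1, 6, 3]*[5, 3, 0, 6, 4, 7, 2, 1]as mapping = [0→1, 1→4, 2→7, 3→0, 4→5, 5→3, 6→2, 7→6]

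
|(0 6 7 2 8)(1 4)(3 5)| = 10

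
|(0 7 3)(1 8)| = 6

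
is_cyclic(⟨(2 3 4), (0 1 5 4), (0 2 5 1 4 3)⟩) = no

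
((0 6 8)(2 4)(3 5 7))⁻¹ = (0 8 6)(2 4)(3 7 5)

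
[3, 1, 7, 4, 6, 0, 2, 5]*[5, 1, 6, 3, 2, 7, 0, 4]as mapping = [0→3, 1→1, 2→4, 3→2, 4→0, 5→5, 6→6, 7→7]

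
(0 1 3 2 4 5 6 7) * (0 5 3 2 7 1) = (1 2 4 3 7 5 6)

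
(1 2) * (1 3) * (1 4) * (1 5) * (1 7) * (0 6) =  (0 6)(1 2 3 4 5 7)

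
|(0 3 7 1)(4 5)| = 4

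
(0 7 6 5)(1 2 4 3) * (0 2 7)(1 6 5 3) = (1 7 5 2 4)(3 6)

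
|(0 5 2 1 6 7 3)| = 7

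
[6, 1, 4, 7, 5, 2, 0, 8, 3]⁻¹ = [6, 1, 5, 8, 2, 4, 0, 3, 7]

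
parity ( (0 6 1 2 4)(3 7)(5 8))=even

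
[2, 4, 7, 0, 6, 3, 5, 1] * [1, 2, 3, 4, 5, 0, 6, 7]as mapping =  [0→3, 1→5, 2→7, 3→1, 4→6, 5→4, 6→0, 7→2]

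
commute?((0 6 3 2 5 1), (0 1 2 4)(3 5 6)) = no:(0 6 3 2 5 1)*(0 1 2 4)(3 5 6) = (0 3 4)(2 6 5), (0 1 2 4)(3 5 6)*(0 6 3 2 5 1) = (1 5 3)(2 4 6)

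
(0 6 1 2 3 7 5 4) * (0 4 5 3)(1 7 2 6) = (0 1 6 7 3 2)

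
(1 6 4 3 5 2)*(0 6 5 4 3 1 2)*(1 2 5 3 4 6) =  (0 1 3 6 4 2 5) 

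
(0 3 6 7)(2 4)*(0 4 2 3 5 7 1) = (0 5 7 4 3 6 1)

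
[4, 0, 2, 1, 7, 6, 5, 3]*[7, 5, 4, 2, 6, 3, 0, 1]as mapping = [0→6, 1→7, 2→4, 3→5, 4→1, 5→0, 6→3, 7→2]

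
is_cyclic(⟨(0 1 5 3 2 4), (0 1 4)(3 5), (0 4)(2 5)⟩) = no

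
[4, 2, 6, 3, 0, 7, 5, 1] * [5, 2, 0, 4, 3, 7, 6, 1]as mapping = [0→3, 1→0, 2→6, 3→4, 4→5, 5→1, 6→7, 7→2]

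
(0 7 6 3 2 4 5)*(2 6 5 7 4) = (0 4 7 5)(3 6)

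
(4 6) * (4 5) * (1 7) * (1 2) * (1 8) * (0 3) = (0 3)(1 7 2 8)(4 6 5)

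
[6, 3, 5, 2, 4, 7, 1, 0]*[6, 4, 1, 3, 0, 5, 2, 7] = [2, 3, 5, 1, 0, 7, 4, 6]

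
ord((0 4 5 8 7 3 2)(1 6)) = 14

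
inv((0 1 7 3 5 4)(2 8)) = (0 4 5 3 7 1)(2 8)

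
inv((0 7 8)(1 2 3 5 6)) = (0 8 7)(1 6 5 3 2)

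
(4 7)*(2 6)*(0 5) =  (0 5)(2 6)(4 7)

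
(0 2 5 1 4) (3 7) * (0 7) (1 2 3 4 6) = (0 3) (1 6) (2 5) (4 7) 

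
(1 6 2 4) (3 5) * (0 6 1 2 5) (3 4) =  (0 6 5 4 2 3) 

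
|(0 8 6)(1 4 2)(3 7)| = 6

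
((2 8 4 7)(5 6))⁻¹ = (2 7 4 8)(5 6)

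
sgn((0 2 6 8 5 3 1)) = 1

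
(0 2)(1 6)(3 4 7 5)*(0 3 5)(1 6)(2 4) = (0 4 7)(2 3)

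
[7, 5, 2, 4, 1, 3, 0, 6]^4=[7, 1, 2, 3, 4, 5, 0, 6]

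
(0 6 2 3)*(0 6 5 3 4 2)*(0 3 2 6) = (0 5 2 4 6 3)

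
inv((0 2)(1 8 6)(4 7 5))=(0 2)(1 6 8)(4 5 7)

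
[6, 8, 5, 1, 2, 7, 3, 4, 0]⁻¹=[8, 3, 4, 6, 7, 2, 0, 5, 1]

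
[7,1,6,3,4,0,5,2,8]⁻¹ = [5,1,7,3,4,6,2,0,8]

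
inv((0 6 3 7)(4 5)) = (0 7 3 6)(4 5)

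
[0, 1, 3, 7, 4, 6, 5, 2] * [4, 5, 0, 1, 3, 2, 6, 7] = [4, 5, 1, 7, 3, 6, 2, 0]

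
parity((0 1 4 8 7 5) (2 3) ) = even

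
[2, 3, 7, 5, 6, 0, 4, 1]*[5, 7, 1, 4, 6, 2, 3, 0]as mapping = [0→1, 1→4, 2→0, 3→2, 4→3, 5→5, 6→6, 7→7]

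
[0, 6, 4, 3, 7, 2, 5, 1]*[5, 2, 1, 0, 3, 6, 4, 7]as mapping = [0→5, 1→4, 2→3, 3→0, 4→7, 5→1, 6→6, 7→2]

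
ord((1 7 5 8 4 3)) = 6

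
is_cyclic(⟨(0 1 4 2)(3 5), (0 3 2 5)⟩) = no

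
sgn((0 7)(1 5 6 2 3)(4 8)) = 1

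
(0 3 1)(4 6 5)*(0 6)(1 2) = (0 3 2 1 6 5 4)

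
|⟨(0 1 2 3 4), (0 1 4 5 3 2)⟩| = 720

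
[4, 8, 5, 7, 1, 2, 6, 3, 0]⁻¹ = [8, 4, 5, 7, 0, 2, 6, 3, 1]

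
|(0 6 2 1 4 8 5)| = 7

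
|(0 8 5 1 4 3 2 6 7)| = 9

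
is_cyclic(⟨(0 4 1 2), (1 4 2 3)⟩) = no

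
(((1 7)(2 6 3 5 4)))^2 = (2 3 4 6 5)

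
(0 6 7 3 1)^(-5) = ()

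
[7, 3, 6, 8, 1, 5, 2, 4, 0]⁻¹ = [8, 4, 6, 1, 7, 5, 2, 0, 3]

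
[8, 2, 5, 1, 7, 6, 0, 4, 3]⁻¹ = [6, 3, 1, 8, 7, 2, 5, 4, 0]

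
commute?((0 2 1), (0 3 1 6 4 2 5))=no:(0 2 1) * (0 3 1 6 4 2 5)=(0 5)(1 3)(2 6 4), (0 3 1 6 4 2 5) * (0 2 1)=(0 3)(1 6 4)(2 5)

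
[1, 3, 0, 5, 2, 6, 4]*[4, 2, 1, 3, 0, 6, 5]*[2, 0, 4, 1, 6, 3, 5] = [4, 1, 6, 5, 0, 3, 2]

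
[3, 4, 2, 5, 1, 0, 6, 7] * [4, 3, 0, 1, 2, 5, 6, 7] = [1, 2, 0, 5, 3, 4, 6, 7]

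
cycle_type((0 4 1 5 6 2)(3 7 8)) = 3.6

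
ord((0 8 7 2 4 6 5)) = 7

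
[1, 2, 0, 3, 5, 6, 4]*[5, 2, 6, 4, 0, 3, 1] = [2, 6, 5, 4, 3, 1, 0]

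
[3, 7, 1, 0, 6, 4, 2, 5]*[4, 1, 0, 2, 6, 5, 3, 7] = [2, 7, 1, 4, 3, 6, 0, 5]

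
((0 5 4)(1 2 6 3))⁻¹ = (0 4 5)(1 3 6 2)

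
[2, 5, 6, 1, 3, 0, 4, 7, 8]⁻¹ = [5, 3, 0, 4, 6, 1, 2, 7, 8]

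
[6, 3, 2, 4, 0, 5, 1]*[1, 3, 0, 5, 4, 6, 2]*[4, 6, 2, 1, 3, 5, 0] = [2, 5, 4, 3, 6, 0, 1]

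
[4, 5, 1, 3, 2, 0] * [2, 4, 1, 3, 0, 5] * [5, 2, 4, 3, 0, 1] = [5, 1, 0, 3, 2, 4]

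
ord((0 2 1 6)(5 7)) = 4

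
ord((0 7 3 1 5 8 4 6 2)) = 9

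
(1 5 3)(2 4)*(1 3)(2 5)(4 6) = (1 2 6 4 5)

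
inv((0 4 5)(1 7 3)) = (0 5 4)(1 3 7)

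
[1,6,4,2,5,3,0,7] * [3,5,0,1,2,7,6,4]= [5,6,2,0,7,1,3,4]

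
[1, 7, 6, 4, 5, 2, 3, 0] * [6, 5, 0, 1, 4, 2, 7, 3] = [5, 3, 7, 4, 2, 0, 1, 6]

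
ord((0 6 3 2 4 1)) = 6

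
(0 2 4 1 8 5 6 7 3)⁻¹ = (0 3 7 6 5 8 1 4 2)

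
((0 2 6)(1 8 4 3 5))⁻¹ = (0 6 2)(1 5 3 4 8)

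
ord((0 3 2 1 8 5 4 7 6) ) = 9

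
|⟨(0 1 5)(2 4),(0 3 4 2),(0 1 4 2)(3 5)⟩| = 720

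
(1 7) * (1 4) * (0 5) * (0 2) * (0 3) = (0 5 2 3)(1 7 4)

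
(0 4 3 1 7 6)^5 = (0 6 7 1 3 4)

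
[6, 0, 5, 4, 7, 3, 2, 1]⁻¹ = [1, 7, 6, 5, 3, 2, 0, 4]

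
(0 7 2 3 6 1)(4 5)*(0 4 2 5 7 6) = (0 6 1 4 7 5 2 3)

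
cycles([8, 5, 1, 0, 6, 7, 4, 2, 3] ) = (0 8 3)(1 5 7 2)(4 6)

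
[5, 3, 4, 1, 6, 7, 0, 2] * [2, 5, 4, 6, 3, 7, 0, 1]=[7, 6, 3, 5, 0, 1, 2, 4]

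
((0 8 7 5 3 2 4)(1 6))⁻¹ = (0 4 2 3 5 7 8)(1 6)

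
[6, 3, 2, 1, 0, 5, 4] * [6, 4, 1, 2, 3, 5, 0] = [0, 2, 1, 4, 6, 5, 3] 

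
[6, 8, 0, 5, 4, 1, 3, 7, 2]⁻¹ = [2, 5, 8, 6, 4, 3, 0, 7, 1]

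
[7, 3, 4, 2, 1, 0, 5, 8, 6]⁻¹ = [5, 4, 3, 1, 2, 6, 8, 0, 7]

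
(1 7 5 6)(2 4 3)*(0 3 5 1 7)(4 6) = (0 3 2 6 7 1)(4 5)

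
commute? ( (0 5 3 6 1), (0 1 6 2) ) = no: (0 5 3 6 1) * (0 1 6 2) = (0 5 3 2), (0 1 6 2) * (0 5 3 6 1) = (2 5 3 6) 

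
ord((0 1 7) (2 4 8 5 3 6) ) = 6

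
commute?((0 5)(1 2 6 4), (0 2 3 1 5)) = no:(0 5)(1 2 6 4)*(0 2 3 1 5) = (1 3)(2 6 4 5), (0 2 3 1 5)*(0 5)(1 2 6 4) = (0 6 4 1)(2 3)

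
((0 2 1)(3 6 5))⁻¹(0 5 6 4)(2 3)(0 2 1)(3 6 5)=(1 6)(2 3 5 4)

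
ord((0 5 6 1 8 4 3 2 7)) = 9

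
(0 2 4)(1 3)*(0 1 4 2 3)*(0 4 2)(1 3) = (0 1 4 3 2)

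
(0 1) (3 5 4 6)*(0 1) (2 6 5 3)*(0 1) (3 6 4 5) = (0 1) (2 4 3 6) 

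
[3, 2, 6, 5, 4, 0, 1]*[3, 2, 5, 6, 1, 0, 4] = [6, 5, 4, 0, 1, 3, 2]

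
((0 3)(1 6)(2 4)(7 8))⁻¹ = (0 3)(1 6)(2 4)(7 8)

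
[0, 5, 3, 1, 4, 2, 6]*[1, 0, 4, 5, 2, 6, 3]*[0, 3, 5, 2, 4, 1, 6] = [3, 6, 1, 0, 5, 4, 2]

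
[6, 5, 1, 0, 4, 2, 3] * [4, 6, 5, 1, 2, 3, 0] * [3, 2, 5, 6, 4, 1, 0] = [3, 6, 0, 4, 5, 1, 2] 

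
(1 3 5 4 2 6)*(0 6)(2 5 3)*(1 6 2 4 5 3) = (0 2)(1 4 3)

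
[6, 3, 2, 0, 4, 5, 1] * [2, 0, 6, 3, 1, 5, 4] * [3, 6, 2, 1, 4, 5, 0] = [4, 1, 0, 2, 6, 5, 3]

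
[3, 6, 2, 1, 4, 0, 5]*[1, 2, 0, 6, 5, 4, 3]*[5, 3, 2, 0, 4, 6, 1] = [1, 0, 5, 2, 6, 3, 4]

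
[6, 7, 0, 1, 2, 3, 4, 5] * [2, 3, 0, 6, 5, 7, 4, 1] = [4, 1, 2, 3, 0, 6, 5, 7]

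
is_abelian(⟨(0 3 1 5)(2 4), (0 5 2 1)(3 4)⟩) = no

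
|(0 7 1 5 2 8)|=6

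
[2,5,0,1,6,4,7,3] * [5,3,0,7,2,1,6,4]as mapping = [0→0,1→1,2→5,3→3,4→6,5→2,6→4,7→7]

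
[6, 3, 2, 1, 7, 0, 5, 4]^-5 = [6, 3, 2, 1, 7, 0, 5, 4]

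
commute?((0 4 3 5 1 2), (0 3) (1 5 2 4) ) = no:(0 4 3 5 1 2) * (0 3) (1 5 2 4) = (0 1 4) (2 3), (0 3) (1 5 2 4) * (0 4 3 5 1 2) = (0 5) (2 3 4) 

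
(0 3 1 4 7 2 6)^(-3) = (0 7 3 2 1 6 4)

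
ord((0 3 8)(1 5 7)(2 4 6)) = 3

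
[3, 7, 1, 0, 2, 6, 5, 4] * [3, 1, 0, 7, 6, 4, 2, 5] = [7, 5, 1, 3, 0, 2, 4, 6]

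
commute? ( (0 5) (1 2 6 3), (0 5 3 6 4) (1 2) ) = no: (0 5) (1 2 6 3)*(0 5 3 6 4) (1 2) = (0 3 2 4), (0 5 3 6 4) (1 2)*(0 5) (1 2 6 3) = (1 6 4 5) 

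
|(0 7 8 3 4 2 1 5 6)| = 9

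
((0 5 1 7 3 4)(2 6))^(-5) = (0 5 1 7 3 4)(2 6)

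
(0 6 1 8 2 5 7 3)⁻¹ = (0 3 7 5 2 8 1 6)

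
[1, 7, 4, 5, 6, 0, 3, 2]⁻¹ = [5, 0, 7, 6, 2, 3, 4, 1]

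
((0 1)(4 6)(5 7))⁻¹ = (0 1)(4 6)(5 7)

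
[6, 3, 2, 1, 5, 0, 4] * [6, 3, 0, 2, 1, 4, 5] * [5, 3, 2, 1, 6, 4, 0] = [4, 2, 5, 1, 6, 0, 3]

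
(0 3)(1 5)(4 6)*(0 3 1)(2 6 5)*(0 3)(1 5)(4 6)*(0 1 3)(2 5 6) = (0 6 2 4 3 1 5)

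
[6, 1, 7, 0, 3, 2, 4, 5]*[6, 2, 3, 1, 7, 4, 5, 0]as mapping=[0→5, 1→2, 2→0, 3→6, 4→1, 5→3, 6→7, 7→4]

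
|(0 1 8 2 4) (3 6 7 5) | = 20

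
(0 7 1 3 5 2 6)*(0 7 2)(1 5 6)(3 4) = (0 2 1 4 3 6 7 5)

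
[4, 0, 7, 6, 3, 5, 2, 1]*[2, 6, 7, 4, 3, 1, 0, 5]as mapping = [0→3, 1→2, 2→5, 3→0, 4→4, 5→1, 6→7, 7→6]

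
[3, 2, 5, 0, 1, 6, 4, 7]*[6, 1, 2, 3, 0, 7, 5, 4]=[3, 2, 7, 6, 1, 5, 0, 4]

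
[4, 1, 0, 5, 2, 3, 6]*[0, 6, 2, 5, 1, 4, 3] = [1, 6, 0, 4, 2, 5, 3]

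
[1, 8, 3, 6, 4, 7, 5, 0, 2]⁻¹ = [7, 0, 8, 2, 4, 6, 3, 5, 1]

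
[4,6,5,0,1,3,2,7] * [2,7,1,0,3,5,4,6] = [3,4,5,2,7,0,1,6] 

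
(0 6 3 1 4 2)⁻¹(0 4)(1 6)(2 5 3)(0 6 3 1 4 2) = (0 5 1)(2 6)(3 4)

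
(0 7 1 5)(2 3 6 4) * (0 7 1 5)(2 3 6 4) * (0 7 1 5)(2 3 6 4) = (0 5 1 7)(2 4 6 3)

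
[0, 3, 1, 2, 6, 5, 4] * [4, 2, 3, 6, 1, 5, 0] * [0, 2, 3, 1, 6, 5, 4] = [6, 4, 3, 1, 0, 5, 2]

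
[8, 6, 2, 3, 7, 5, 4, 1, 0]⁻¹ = [8, 7, 2, 3, 6, 5, 1, 4, 0]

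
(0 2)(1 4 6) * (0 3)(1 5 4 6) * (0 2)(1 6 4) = (1 4 6 5)(2 3)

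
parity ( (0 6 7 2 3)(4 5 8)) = even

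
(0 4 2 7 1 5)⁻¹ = (0 5 1 7 2 4)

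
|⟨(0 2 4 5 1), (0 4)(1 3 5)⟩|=720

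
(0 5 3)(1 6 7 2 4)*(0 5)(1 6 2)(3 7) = (1 2 4 6 3 5 7)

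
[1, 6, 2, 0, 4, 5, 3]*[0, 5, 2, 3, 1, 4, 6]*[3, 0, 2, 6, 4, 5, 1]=[5, 1, 2, 3, 0, 4, 6]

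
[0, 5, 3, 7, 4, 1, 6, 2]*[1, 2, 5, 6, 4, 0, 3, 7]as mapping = [0→1, 1→0, 2→6, 3→7, 4→4, 5→2, 6→3, 7→5]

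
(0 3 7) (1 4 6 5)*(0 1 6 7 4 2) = (0 3 4 7 1 2) (5 6) 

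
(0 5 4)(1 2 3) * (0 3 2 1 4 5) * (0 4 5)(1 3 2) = (0 4 2 1 3 5)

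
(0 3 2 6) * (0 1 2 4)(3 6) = (0 6 1 2 3 4)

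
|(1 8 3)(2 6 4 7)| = 12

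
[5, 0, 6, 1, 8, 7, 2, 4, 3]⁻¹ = [1, 3, 6, 8, 7, 0, 2, 5, 4]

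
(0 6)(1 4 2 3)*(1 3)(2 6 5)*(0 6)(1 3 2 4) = (0 5 4)(2 3)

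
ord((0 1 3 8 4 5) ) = 6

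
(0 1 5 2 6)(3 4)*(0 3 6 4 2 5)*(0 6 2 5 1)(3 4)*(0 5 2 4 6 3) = (0 5 1 3 2)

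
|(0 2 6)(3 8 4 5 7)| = 15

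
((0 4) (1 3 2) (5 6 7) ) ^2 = (1 2 3) (5 7 6) 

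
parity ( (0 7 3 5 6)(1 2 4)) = even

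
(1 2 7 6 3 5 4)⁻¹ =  (1 4 5 3 6 7 2)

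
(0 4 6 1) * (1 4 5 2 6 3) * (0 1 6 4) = (0 5 2 4 3 6) 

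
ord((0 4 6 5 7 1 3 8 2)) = 9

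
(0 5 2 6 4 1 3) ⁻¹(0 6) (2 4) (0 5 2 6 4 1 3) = (1 6) (4 5) 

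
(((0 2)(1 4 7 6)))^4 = ()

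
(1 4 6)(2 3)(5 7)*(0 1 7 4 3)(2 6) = (0 1 3 6 7 5 4 2)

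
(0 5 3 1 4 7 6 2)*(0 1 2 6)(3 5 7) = (0 7)(1 4 3 2)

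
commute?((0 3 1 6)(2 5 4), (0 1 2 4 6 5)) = no:(0 3 1 6)(2 5 4) * (0 1 2 4 6 5) = (0 3 2)(1 5 6), (0 1 2 4 6 5) * (0 3 1 6)(2 5 4) = (0 6 4)(1 5 3)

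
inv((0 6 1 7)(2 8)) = (0 7 1 6)(2 8)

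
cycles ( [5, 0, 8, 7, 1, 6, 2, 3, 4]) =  (0 5 6 2 8 4 1) (3 7) 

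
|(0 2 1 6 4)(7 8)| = 10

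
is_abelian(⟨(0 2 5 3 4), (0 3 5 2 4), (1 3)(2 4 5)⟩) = no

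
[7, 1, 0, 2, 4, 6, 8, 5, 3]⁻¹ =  [2, 1, 3, 8, 4, 7, 5, 0, 6]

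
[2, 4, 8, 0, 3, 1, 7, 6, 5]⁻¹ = [3, 5, 0, 4, 1, 8, 7, 6, 2]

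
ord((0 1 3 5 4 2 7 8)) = 8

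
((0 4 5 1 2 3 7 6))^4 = (0 2)(1 6)(3 4)(5 7)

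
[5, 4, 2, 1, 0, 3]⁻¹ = [4, 3, 2, 5, 1, 0]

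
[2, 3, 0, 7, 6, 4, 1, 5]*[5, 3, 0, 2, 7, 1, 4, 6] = [0, 2, 5, 6, 4, 7, 3, 1]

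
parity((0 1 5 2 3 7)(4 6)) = even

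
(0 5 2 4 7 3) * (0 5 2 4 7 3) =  (0 2 7) (3 5 4) 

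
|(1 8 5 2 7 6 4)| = 7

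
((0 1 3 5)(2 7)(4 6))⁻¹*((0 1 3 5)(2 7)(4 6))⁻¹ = (0 3)(1 5)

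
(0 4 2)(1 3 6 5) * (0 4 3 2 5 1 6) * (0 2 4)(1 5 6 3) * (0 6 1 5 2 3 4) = (0 5 4 1)(2 6)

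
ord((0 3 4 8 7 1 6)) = 7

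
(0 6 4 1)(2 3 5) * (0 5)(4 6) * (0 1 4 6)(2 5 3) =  (0 6)(1 3)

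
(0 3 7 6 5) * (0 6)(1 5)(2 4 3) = (0 2 4 3 7)(1 5 6)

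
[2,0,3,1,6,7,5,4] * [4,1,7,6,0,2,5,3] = [7,4,6,1,5,3,2,0]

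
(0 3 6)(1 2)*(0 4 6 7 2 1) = (0 3 7 2)(4 6)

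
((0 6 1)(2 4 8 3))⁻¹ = (0 1 6)(2 3 8 4)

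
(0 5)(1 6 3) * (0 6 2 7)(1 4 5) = (0 1 2 7)(3 4 5 6)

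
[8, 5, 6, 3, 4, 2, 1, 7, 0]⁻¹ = [8, 6, 5, 3, 4, 1, 2, 7, 0]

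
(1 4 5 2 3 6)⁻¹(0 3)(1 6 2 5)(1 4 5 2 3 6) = (0 6)(1 3 2 4)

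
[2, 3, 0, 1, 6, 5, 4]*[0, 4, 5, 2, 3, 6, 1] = [5, 2, 0, 4, 1, 6, 3]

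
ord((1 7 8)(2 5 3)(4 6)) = 6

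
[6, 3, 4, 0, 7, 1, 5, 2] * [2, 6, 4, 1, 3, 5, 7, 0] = [7, 1, 3, 2, 0, 6, 5, 4]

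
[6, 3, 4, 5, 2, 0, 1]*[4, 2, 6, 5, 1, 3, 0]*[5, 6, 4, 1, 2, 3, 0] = [5, 3, 6, 1, 0, 2, 4]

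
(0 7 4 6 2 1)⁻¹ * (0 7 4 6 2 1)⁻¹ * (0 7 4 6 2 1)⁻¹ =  (0 6)(1 4)(2 7)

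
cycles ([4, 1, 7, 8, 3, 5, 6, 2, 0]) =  (0 4 3 8)(2 7)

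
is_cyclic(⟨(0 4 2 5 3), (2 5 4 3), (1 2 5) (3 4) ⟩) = no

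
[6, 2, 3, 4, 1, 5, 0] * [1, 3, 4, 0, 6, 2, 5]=[5, 4, 0, 6, 3, 2, 1]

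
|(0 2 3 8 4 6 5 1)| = 8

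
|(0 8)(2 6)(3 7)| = 2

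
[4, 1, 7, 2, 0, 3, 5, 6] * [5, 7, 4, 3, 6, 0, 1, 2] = [6, 7, 2, 4, 5, 3, 0, 1]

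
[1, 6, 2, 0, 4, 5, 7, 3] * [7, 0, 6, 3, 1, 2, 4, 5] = [0, 4, 6, 7, 1, 2, 5, 3]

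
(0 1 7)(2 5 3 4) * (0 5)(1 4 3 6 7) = (0 4 2)(5 6 7)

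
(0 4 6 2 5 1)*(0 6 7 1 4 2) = (0 2 5 4 7 1 6)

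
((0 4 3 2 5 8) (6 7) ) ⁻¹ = (0 8 5 2 3 4) (6 7) 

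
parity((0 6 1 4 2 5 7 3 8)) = even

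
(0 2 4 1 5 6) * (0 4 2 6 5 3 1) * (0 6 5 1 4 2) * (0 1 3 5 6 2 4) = (0 6 4 2 1 5 3)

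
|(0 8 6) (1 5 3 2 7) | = 15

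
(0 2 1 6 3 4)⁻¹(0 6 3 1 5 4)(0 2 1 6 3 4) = (0 2 3 4 6 5)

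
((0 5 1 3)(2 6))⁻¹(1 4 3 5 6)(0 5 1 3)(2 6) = (0 1 2 3 4)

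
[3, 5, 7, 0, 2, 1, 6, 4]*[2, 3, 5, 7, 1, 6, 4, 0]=[7, 6, 0, 2, 5, 3, 4, 1]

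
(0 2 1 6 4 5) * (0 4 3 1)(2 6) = (0 6 3 1 2)(4 5)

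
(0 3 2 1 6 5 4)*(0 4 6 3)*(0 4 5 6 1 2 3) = (0 4 5 1)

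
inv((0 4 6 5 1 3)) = (0 3 1 5 6 4)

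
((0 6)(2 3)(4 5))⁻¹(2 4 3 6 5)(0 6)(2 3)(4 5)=(0 4 3 5 2)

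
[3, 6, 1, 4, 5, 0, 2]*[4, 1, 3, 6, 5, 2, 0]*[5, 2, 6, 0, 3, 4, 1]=[1, 5, 2, 4, 6, 3, 0]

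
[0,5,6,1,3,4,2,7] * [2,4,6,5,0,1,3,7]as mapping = [0→2,1→1,2→3,3→4,4→5,5→0,6→6,7→7]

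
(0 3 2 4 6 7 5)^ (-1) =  (0 5 7 6 4 2 3)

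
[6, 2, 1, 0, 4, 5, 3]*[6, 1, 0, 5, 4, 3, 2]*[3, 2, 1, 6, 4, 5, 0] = [1, 3, 2, 0, 4, 6, 5] 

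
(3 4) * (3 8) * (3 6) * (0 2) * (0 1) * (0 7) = (0 2 1 7)(3 4 8 6)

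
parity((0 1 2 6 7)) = even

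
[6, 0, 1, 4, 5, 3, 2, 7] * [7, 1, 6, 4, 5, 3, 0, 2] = [0, 7, 1, 5, 3, 4, 6, 2]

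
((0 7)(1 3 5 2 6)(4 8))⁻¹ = (0 7)(1 6 2 5 3)(4 8)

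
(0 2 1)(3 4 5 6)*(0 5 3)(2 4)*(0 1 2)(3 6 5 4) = (0 3)(1 4 6)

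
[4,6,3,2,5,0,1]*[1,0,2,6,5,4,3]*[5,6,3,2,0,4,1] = [4,2,1,3,0,6,5]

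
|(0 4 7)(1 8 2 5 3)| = 15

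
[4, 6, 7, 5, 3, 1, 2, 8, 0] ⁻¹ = [8, 5, 6, 4, 0, 3, 1, 2, 7] 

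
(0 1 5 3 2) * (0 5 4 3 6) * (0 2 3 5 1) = (1 4 5 6 2) 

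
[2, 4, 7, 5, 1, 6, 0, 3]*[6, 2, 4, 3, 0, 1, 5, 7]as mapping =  [0→4, 1→0, 2→7, 3→1, 4→2, 5→5, 6→6, 7→3]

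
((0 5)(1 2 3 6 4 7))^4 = (1 4 3)(2 7 6)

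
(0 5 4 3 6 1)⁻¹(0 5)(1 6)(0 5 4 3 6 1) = (0 1)(4 5)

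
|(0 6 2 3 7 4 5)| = 7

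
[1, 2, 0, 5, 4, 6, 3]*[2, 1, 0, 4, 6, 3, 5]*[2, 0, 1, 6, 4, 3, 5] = [0, 2, 1, 6, 5, 3, 4]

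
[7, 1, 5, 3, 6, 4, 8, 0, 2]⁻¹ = [7, 1, 8, 3, 5, 2, 4, 0, 6]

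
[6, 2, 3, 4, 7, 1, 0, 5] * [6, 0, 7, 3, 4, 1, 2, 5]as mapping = [0→2, 1→7, 2→3, 3→4, 4→5, 5→0, 6→6, 7→1]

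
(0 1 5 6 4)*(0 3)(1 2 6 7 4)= (0 2 6 1 5 7 4 3)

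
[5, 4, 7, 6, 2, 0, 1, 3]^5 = [5, 6, 4, 7, 1, 0, 3, 2]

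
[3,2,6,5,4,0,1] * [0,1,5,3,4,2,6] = [3,5,6,2,4,0,1]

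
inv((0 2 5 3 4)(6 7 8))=(0 4 3 5 2)(6 8 7)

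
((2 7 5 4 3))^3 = (2 4 7 3 5)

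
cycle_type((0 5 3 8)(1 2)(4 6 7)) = 2.3.4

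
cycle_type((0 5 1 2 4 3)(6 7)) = 2.6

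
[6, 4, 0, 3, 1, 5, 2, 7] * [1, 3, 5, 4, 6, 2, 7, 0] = [7, 6, 1, 4, 3, 2, 5, 0]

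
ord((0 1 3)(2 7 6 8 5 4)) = 6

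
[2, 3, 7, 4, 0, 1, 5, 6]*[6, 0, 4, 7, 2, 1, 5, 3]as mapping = [0→4, 1→7, 2→3, 3→2, 4→6, 5→0, 6→1, 7→5]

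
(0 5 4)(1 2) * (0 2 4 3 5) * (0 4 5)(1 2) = (0 4 1 5 3)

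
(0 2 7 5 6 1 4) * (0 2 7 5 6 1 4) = (0 7 6 4 2 5 1)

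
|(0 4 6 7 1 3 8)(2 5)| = 14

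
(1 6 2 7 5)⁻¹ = (1 5 7 2 6)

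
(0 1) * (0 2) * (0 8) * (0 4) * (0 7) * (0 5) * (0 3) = (0 1 2 8 4 7 5 3)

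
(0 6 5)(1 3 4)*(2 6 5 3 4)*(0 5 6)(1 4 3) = (0 6 1 3 2)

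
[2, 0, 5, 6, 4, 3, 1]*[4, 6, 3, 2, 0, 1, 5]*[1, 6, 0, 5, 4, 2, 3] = [5, 4, 6, 2, 1, 0, 3]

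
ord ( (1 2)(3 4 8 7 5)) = 10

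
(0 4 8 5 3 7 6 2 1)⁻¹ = (0 1 2 6 7 3 5 8 4)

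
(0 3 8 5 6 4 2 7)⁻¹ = (0 7 2 4 6 5 8 3)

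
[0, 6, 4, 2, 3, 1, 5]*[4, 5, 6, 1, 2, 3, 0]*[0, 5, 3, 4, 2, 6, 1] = [2, 0, 3, 1, 5, 6, 4]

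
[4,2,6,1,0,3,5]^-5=[4,1,2,3,0,5,6]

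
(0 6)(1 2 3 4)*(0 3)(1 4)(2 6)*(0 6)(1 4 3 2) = (0 1)(2 6)(3 4)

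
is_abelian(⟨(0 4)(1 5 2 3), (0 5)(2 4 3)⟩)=no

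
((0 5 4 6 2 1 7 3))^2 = (0 4 2 7)(1 3 5 6)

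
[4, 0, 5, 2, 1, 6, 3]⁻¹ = [1, 4, 3, 6, 0, 2, 5]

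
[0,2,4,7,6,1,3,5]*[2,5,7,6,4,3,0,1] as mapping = [0→2,1→7,2→4,3→1,4→0,5→5,6→6,7→3] 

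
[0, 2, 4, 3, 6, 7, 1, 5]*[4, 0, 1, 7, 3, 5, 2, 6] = [4, 1, 3, 7, 2, 6, 0, 5]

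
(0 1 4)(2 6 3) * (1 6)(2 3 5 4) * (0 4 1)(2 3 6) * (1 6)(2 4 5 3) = (0 4 5 6 3 1 2)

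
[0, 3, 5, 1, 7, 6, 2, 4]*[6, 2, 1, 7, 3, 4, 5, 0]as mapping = [0→6, 1→7, 2→4, 3→2, 4→0, 5→5, 6→1, 7→3]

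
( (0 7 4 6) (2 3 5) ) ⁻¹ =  (0 6 4 7) (2 5 3) 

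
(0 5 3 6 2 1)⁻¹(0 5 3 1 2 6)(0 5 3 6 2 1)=(0 1 2 5 3 6)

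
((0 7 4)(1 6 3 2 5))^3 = (1 2 6 5 3)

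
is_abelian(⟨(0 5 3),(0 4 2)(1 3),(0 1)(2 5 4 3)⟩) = no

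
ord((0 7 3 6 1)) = 5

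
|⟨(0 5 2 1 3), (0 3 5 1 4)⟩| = 360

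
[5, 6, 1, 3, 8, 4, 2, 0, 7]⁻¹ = [7, 2, 6, 3, 5, 0, 1, 8, 4]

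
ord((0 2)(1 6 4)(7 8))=6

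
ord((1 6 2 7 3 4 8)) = 7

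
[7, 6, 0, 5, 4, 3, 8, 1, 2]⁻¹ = [2, 7, 8, 5, 4, 3, 1, 0, 6]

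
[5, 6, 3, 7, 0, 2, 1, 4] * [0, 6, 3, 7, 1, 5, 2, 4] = [5, 2, 7, 4, 0, 3, 6, 1]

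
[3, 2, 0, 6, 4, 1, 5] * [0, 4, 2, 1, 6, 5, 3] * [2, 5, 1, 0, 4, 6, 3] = [5, 1, 2, 0, 3, 4, 6]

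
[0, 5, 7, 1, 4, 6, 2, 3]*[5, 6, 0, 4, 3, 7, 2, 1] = [5, 7, 1, 6, 3, 2, 0, 4]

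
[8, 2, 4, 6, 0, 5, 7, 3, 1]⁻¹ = [4, 8, 1, 7, 2, 5, 3, 6, 0]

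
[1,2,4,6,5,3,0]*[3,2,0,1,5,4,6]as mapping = [0→2,1→0,2→5,3→6,4→4,5→1,6→3]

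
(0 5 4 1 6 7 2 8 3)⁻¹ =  (0 3 8 2 7 6 1 4 5)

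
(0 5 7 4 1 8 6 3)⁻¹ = (0 3 6 8 1 4 7 5)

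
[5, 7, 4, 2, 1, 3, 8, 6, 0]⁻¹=[8, 4, 3, 5, 2, 0, 7, 1, 6]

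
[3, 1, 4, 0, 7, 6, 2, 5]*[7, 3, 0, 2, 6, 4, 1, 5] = [2, 3, 6, 7, 5, 1, 0, 4]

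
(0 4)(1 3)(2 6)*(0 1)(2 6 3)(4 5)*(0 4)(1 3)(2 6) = (0 5)(1 6 2)(3 4)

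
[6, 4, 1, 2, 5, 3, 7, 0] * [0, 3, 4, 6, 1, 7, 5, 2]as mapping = [0→5, 1→1, 2→3, 3→4, 4→7, 5→6, 6→2, 7→0]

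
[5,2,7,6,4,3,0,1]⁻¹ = [6,7,1,5,4,0,3,2]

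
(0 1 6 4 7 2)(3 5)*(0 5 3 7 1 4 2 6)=(0 4 1)(2 5 7 6)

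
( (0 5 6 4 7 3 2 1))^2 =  (0 6 7 2)(1 5 4 3)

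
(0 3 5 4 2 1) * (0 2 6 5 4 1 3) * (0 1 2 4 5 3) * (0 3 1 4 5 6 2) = (0 4 2 3 6 1 5)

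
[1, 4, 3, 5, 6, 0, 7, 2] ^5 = [2, 3, 4, 6, 5, 7, 0, 1] 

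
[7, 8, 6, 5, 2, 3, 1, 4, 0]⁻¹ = [8, 6, 4, 5, 7, 3, 2, 0, 1]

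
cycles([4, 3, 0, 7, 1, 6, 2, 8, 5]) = (0 4 1 3 7 8 5 6 2)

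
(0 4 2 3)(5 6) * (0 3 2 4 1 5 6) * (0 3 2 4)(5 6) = (0 1 6 5 3 2 4)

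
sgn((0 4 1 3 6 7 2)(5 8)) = -1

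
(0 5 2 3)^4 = ()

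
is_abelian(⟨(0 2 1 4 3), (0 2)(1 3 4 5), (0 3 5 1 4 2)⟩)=no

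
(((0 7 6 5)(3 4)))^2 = (0 6)(5 7)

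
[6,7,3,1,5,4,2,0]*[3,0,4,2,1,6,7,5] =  [7,5,2,0,6,1,4,3]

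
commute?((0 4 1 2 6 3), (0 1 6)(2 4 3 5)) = no:(0 4 1 2 6 3)*(0 1 6)(2 4 3 5) = (0 3 1 4 6 5 2), (0 1 6)(2 4 3 5)*(0 4 1 2 6 3) = (0 2 1 3 5 6 4)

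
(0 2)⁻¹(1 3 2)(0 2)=(0 1 3)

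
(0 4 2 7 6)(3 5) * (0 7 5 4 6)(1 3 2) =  (0 6 7)(1 3 4)(2 5)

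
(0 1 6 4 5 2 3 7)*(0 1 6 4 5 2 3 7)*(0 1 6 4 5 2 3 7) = (0 4 3 1 5 7 6 2)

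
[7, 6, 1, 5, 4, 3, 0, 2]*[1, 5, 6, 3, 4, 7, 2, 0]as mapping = [0→0, 1→2, 2→5, 3→7, 4→4, 5→3, 6→1, 7→6]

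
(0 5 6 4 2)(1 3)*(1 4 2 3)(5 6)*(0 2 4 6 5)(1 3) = (0 5)(1 3 6 4)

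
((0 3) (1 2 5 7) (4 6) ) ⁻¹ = (0 3) (1 7 5 2) (4 6) 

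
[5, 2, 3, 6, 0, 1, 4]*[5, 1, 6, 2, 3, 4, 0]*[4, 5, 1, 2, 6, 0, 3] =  [6, 3, 1, 4, 0, 5, 2] 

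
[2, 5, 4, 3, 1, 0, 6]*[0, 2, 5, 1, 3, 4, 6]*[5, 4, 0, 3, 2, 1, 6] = [1, 2, 3, 4, 0, 5, 6]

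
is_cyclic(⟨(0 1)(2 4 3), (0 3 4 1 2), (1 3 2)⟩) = no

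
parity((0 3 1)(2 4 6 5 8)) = even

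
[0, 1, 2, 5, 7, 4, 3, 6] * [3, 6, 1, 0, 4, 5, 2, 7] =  [3, 6, 1, 5, 7, 4, 0, 2]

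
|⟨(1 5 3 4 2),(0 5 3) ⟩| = 360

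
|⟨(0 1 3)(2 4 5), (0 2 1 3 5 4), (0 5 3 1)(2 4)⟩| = 720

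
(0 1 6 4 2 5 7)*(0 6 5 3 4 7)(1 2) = (0 2 3 4 1 5)(6 7)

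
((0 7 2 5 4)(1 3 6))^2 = (0 2 4 7 5)(1 6 3)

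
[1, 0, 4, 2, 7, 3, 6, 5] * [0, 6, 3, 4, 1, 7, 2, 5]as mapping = [0→6, 1→0, 2→1, 3→3, 4→5, 5→4, 6→2, 7→7]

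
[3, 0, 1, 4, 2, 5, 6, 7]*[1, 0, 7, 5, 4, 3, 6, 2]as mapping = [0→5, 1→1, 2→0, 3→4, 4→7, 5→3, 6→6, 7→2]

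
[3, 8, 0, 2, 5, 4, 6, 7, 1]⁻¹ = [2, 8, 3, 0, 5, 4, 6, 7, 1]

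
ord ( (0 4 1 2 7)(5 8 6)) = 15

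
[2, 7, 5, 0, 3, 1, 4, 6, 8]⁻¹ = [3, 5, 0, 4, 6, 2, 7, 1, 8]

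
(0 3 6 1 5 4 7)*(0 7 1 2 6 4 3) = (1 5 3 4)(2 6)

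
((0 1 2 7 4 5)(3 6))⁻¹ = (0 5 4 7 2 1)(3 6)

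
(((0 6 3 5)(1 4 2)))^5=(0 6 3 5)(1 2 4)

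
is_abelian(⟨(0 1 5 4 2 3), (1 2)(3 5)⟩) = no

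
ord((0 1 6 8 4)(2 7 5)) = 15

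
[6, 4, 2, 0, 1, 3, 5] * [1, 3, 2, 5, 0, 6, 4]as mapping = [0→4, 1→0, 2→2, 3→1, 4→3, 5→5, 6→6]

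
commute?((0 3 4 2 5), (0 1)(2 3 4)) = no:(0 3 4 2 5)*(0 1)(2 3 4) = (0 4 3 2 5 1), (0 1)(2 3 4)*(0 3 4 2 5) = (0 1 3 2 4 5)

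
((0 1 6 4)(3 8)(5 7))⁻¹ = (0 4 6 1)(3 8)(5 7)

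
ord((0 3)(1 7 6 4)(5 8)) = 4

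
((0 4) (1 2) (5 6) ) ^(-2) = () 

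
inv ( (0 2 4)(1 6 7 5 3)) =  (0 4 2)(1 3 5 7 6)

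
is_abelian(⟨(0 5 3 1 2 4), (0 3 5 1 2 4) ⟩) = no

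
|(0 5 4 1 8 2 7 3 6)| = 9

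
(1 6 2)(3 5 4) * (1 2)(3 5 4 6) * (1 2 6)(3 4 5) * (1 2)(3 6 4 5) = (1 5 2 4 6)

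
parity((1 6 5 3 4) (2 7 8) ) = even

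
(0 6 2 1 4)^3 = (0 1 6 4 2)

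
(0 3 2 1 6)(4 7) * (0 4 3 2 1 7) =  (0 2 7 3 1 6 4)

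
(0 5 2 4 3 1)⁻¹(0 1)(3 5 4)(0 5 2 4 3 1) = (0 5)(1 2 3)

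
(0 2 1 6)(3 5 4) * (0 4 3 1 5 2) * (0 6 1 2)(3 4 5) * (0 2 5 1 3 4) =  (0 6 1 3 2 4 5)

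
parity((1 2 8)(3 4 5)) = even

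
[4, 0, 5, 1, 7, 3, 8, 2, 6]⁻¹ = [1, 3, 7, 5, 0, 2, 8, 4, 6]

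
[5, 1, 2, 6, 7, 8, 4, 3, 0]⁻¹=[8, 1, 2, 7, 6, 0, 3, 4, 5]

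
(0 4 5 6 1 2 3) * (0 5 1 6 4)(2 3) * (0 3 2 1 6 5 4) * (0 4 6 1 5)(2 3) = (0 2 5 4 1 3 6)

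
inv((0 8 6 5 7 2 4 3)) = (0 3 4 2 7 5 6 8)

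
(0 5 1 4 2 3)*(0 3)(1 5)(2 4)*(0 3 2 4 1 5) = (0 5)(1 4)(2 3)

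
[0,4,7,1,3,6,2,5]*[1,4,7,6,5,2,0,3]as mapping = [0→1,1→5,2→3,3→4,4→6,5→0,6→7,7→2]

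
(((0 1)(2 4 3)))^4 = (2 4 3)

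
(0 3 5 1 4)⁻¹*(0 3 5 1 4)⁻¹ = (0 1 3 4 5)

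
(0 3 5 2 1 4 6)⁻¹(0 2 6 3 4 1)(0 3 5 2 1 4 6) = (0 5 6 4 3 1)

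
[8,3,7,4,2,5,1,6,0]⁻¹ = [8,6,4,1,3,5,7,2,0]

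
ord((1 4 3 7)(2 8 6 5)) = 4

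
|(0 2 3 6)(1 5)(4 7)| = 4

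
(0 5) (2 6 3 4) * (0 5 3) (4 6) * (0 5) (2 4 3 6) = (0 6 5) (2 3) 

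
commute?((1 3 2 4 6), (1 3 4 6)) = no:(1 3 2 4 6) * (1 3 4 6) = (1 4)(2 6 3), (1 3 4 6) * (1 3 2 4 6) = (1 2 4)(3 6)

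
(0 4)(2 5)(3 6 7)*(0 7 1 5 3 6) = (0 4 7 6 1 5 2 3)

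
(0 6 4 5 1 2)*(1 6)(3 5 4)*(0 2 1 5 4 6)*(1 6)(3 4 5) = (0 3 5)(1 6 4)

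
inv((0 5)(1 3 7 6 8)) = (0 5)(1 8 6 7 3)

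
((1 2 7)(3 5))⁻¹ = (1 7 2)(3 5)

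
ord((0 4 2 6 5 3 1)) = 7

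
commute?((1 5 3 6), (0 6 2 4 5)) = no:(1 5 3 6)*(0 6 2 4 5) = (0 6 1)(2 4 5 3), (0 6 2 4 5)*(1 5 3 6) = (0 1 5)(2 4 3 6)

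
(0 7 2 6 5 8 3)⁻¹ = (0 3 8 5 6 2 7)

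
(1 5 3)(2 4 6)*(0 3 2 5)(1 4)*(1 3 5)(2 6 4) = (0 5 6 1)(2 3)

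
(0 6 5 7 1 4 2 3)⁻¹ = (0 3 2 4 1 7 5 6)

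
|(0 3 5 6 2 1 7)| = 7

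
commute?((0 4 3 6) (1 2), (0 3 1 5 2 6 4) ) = no:(0 4 3 6) (1 2) * (0 3 1 5 2 6 4) = (1 6 3 4) (2 5), (0 3 1 5 2 6 4) * (0 4 3 6) (1 2) = (0 6 3 2) (1 5) 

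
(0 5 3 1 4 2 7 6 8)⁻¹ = (0 8 6 7 2 4 1 3 5)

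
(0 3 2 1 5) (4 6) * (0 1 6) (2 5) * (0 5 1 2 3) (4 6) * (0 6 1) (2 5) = (0 6 1 3) (2 4) 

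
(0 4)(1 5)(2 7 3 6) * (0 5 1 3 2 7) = (0 4 5 3 6 7 2)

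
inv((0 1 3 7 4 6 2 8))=(0 8 2 6 4 7 3 1)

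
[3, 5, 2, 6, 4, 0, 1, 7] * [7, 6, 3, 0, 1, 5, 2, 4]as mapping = [0→0, 1→5, 2→3, 3→2, 4→1, 5→7, 6→6, 7→4]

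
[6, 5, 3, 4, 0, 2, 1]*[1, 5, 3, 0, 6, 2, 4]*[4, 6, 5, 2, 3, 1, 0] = [3, 5, 4, 0, 6, 2, 1]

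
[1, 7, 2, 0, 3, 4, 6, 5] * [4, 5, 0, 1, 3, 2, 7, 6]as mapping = [0→5, 1→6, 2→0, 3→4, 4→1, 5→3, 6→7, 7→2]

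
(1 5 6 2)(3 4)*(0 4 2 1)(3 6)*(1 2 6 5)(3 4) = (0 3 6 2)(4 5)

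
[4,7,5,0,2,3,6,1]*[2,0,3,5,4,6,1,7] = [4,7,6,2,3,5,1,0]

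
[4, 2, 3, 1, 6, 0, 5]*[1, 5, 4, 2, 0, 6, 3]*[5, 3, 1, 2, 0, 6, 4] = [5, 0, 1, 6, 2, 3, 4]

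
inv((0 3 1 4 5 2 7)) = (0 7 2 5 4 1 3)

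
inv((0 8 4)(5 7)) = (0 4 8)(5 7)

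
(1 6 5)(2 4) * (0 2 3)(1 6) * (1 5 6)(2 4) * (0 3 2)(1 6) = (0 4 2)(1 5 6)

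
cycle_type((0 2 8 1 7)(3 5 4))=3.5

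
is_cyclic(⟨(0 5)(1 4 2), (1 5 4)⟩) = no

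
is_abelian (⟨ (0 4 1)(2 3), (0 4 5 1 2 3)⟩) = no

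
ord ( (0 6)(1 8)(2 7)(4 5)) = 2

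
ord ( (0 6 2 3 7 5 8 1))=8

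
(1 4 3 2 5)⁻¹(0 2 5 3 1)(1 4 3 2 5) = (0 5 1 2 4)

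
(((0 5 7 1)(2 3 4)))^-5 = (0 1 7 5)(2 3 4)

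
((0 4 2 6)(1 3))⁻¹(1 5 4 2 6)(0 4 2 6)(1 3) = (0 3 5 2 6)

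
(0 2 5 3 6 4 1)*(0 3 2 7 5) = (0 7 5 2)(1 3 6 4)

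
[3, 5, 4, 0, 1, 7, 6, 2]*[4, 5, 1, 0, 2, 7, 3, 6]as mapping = [0→0, 1→7, 2→2, 3→4, 4→5, 5→6, 6→3, 7→1]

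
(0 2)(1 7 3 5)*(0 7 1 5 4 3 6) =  (0 2 7 6)(3 4)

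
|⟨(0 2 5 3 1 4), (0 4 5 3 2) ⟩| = 720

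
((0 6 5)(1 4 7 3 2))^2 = (0 5 6)(1 7 2 4 3)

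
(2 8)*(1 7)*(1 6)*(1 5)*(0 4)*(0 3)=(0 4 3)(1 7 6 5)(2 8)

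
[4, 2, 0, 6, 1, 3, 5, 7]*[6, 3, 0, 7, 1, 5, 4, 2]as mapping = [0→1, 1→0, 2→6, 3→4, 4→3, 5→7, 6→5, 7→2]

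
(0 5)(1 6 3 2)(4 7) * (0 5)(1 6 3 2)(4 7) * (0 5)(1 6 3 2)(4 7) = (0 5)(1 2 3 6)(4 7)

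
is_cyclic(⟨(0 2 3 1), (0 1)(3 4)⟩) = no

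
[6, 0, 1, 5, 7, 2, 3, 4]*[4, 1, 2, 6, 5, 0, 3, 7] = [3, 4, 1, 0, 7, 2, 6, 5]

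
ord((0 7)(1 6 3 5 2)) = 10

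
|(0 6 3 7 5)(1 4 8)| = 15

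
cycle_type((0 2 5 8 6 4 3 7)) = 8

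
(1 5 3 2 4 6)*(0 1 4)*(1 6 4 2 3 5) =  (0 6 2)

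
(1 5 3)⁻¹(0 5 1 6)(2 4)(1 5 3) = (0 3 5 6)(2 4)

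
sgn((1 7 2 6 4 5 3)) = 1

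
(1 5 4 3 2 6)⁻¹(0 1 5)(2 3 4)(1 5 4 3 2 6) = (0 5 4)(2 3 6)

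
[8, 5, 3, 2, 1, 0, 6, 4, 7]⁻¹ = [5, 4, 3, 2, 7, 1, 6, 8, 0]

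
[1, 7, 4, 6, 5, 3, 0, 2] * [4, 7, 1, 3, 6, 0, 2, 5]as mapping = [0→7, 1→5, 2→6, 3→2, 4→0, 5→3, 6→4, 7→1]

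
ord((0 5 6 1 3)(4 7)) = 10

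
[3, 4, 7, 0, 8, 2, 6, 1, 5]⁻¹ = [3, 7, 5, 0, 1, 8, 6, 2, 4]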